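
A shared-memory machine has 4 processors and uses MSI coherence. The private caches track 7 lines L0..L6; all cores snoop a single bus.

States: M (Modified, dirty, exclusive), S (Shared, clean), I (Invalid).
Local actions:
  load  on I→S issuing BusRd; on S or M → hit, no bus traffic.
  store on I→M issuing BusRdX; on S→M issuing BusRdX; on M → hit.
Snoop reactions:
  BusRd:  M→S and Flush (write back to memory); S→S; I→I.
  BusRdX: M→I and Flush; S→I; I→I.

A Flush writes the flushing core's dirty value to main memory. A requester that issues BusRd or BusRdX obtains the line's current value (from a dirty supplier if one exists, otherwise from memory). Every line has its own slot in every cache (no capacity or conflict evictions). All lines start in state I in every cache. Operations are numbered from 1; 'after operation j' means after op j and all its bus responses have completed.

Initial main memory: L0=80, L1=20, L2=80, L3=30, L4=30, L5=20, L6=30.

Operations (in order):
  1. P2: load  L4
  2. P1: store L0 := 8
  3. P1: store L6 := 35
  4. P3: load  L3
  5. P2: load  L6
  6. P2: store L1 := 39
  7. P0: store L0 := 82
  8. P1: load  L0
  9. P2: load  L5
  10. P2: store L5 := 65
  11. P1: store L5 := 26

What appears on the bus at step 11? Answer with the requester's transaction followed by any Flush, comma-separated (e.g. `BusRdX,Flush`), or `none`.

bus = BusRdX,Flush

1. P2: load  L4  bus=[BusRd]  L4: P0=I P1=I P2=S P3=I  mem[L4]=30
2. P1: store L0 := 8  bus=[BusRdX]  L0: P0=I P1=M P2=I P3=I  mem[L0]=80
3. P1: store L6 := 35  bus=[BusRdX]  L6: P0=I P1=M P2=I P3=I  mem[L6]=30
4. P3: load  L3  bus=[BusRd]  L3: P0=I P1=I P2=I P3=S  mem[L3]=30
5. P2: load  L6  bus=[BusRd,Flush]  L6: P0=I P1=S P2=S P3=I  mem[L6]=35
6. P2: store L1 := 39  bus=[BusRdX]  L1: P0=I P1=I P2=M P3=I  mem[L1]=20
7. P0: store L0 := 82  bus=[BusRdX,Flush]  L0: P0=M P1=I P2=I P3=I  mem[L0]=8
8. P1: load  L0  bus=[BusRd,Flush]  L0: P0=S P1=S P2=I P3=I  mem[L0]=82
9. P2: load  L5  bus=[BusRd]  L5: P0=I P1=I P2=S P3=I  mem[L5]=20
10. P2: store L5 := 65  bus=[BusRdX]  L5: P0=I P1=I P2=M P3=I  mem[L5]=20
11. P1: store L5 := 26  bus=[BusRdX,Flush]  L5: P0=I P1=M P2=I P3=I  mem[L5]=65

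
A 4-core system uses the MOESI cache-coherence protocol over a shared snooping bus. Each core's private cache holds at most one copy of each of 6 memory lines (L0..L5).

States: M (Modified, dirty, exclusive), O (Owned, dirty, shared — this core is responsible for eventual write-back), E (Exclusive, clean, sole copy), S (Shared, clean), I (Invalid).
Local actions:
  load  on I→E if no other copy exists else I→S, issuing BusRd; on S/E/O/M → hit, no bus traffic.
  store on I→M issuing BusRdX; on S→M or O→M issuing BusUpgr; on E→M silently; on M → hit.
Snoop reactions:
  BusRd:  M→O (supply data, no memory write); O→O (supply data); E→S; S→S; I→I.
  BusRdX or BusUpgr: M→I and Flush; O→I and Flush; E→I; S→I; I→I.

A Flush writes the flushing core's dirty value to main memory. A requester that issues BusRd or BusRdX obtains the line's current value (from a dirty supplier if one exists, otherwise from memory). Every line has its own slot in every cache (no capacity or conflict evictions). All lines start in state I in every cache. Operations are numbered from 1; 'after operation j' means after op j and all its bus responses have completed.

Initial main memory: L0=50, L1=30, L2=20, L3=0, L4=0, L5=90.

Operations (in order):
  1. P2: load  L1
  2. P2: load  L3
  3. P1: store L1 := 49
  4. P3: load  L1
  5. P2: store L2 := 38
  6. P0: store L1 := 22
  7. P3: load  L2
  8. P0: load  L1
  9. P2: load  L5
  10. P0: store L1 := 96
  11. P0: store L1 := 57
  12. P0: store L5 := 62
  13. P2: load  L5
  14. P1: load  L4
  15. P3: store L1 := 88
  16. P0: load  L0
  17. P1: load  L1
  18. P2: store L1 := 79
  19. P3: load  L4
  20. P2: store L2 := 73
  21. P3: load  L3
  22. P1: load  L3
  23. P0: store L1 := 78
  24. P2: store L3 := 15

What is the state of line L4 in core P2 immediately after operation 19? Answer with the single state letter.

1. P2: load  L1  bus=[BusRd]  L1: P0=I P1=I P2=E P3=I  mem[L1]=30
2. P2: load  L3  bus=[BusRd]  L3: P0=I P1=I P2=E P3=I  mem[L3]=0
3. P1: store L1 := 49  bus=[BusRdX]  L1: P0=I P1=M P2=I P3=I  mem[L1]=30
4. P3: load  L1  bus=[BusRd]  L1: P0=I P1=O P2=I P3=S  mem[L1]=30
5. P2: store L2 := 38  bus=[BusRdX]  L2: P0=I P1=I P2=M P3=I  mem[L2]=20
6. P0: store L1 := 22  bus=[BusRdX,Flush]  L1: P0=M P1=I P2=I P3=I  mem[L1]=49
7. P3: load  L2  bus=[BusRd]  L2: P0=I P1=I P2=O P3=S  mem[L2]=20
8. P0: load  L1  bus=[-]  L1: P0=M P1=I P2=I P3=I  mem[L1]=49
9. P2: load  L5  bus=[BusRd]  L5: P0=I P1=I P2=E P3=I  mem[L5]=90
10. P0: store L1 := 96  bus=[-]  L1: P0=M P1=I P2=I P3=I  mem[L1]=49
11. P0: store L1 := 57  bus=[-]  L1: P0=M P1=I P2=I P3=I  mem[L1]=49
12. P0: store L5 := 62  bus=[BusRdX]  L5: P0=M P1=I P2=I P3=I  mem[L5]=90
13. P2: load  L5  bus=[BusRd]  L5: P0=O P1=I P2=S P3=I  mem[L5]=90
14. P1: load  L4  bus=[BusRd]  L4: P0=I P1=E P2=I P3=I  mem[L4]=0
15. P3: store L1 := 88  bus=[BusRdX,Flush]  L1: P0=I P1=I P2=I P3=M  mem[L1]=57
16. P0: load  L0  bus=[BusRd]  L0: P0=E P1=I P2=I P3=I  mem[L0]=50
17. P1: load  L1  bus=[BusRd]  L1: P0=I P1=S P2=I P3=O  mem[L1]=57
18. P2: store L1 := 79  bus=[BusRdX,Flush]  L1: P0=I P1=I P2=M P3=I  mem[L1]=88
19. P3: load  L4  bus=[BusRd]  L4: P0=I P1=S P2=I P3=S  mem[L4]=0
20. P2: store L2 := 73  bus=[BusUpgr]  L2: P0=I P1=I P2=M P3=I  mem[L2]=20
21. P3: load  L3  bus=[BusRd]  L3: P0=I P1=I P2=S P3=S  mem[L3]=0
22. P1: load  L3  bus=[BusRd]  L3: P0=I P1=S P2=S P3=S  mem[L3]=0
23. P0: store L1 := 78  bus=[BusRdX,Flush]  L1: P0=M P1=I P2=I P3=I  mem[L1]=79
24. P2: store L3 := 15  bus=[BusUpgr]  L3: P0=I P1=I P2=M P3=I  mem[L3]=0

state = I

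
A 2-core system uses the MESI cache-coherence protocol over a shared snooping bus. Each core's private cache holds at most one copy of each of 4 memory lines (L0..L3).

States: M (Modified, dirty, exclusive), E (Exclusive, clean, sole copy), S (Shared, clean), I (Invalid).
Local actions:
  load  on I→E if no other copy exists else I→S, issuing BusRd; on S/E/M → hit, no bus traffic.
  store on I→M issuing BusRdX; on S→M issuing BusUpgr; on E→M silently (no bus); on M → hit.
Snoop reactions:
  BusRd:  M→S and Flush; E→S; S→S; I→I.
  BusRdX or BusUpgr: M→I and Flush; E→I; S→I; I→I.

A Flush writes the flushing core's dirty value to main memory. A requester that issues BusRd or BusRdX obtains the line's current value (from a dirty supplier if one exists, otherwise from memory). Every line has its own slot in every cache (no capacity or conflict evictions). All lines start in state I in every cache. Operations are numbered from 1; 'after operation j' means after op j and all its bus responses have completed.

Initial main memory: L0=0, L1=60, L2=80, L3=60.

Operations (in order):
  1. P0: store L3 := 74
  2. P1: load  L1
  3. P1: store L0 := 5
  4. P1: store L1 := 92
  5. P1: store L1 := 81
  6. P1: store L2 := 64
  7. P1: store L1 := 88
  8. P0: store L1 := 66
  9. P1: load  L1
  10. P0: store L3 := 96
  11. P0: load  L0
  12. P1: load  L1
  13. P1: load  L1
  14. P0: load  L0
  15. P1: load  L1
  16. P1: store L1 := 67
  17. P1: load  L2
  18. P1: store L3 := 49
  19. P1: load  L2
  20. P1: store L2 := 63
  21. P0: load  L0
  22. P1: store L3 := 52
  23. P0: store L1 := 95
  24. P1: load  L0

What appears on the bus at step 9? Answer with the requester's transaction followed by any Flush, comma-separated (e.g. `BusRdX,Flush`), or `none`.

bus = BusRd,Flush

[1] P0: store L3 := 74 | P0:M(74), P1:I | bus: BusRdX
[2] P1: load  L1 | P0:I, P1:E(60) | bus: BusRd
[3] P1: store L0 := 5 | P0:I, P1:M(5) | bus: BusRdX
[4] P1: store L1 := 92 | P0:I, P1:M(92) | bus: none
[5] P1: store L1 := 81 | P0:I, P1:M(81) | bus: none
[6] P1: store L2 := 64 | P0:I, P1:M(64) | bus: BusRdX
[7] P1: store L1 := 88 | P0:I, P1:M(88) | bus: none
[8] P0: store L1 := 66 | P0:M(66), P1:I | bus: BusRdX,Flush
[9] P1: load  L1 | P0:S(66), P1:S(66) | bus: BusRd,Flush
[10] P0: store L3 := 96 | P0:M(96), P1:I | bus: none
[11] P0: load  L0 | P0:S(5), P1:S(5) | bus: BusRd,Flush
[12] P1: load  L1 | P0:S(66), P1:S(66) | bus: none
[13] P1: load  L1 | P0:S(66), P1:S(66) | bus: none
[14] P0: load  L0 | P0:S(5), P1:S(5) | bus: none
[15] P1: load  L1 | P0:S(66), P1:S(66) | bus: none
[16] P1: store L1 := 67 | P0:I, P1:M(67) | bus: BusUpgr
[17] P1: load  L2 | P0:I, P1:M(64) | bus: none
[18] P1: store L3 := 49 | P0:I, P1:M(49) | bus: BusRdX,Flush
[19] P1: load  L2 | P0:I, P1:M(64) | bus: none
[20] P1: store L2 := 63 | P0:I, P1:M(63) | bus: none
[21] P0: load  L0 | P0:S(5), P1:S(5) | bus: none
[22] P1: store L3 := 52 | P0:I, P1:M(52) | bus: none
[23] P0: store L1 := 95 | P0:M(95), P1:I | bus: BusRdX,Flush
[24] P1: load  L0 | P0:S(5), P1:S(5) | bus: none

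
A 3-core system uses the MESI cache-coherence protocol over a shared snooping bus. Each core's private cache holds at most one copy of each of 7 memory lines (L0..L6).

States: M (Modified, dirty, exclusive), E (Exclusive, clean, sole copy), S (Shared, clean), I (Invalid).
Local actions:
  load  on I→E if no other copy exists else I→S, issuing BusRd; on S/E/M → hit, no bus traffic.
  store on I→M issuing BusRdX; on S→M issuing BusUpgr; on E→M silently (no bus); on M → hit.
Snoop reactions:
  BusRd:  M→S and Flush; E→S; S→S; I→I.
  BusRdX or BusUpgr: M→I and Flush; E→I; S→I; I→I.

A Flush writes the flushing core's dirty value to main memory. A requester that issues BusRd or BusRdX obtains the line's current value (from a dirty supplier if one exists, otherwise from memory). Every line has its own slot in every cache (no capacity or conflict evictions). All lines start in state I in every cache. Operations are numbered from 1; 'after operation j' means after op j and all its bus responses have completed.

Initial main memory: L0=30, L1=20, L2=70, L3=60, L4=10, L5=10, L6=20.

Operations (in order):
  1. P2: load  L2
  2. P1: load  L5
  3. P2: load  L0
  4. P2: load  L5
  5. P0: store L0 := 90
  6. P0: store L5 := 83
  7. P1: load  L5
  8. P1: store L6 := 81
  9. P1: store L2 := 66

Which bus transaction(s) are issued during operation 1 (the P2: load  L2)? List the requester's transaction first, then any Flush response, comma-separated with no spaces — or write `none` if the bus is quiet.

1. P2: load  L2  bus=[BusRd]  L2: P0=I P1=I P2=E  mem[L2]=70
2. P1: load  L5  bus=[BusRd]  L5: P0=I P1=E P2=I  mem[L5]=10
3. P2: load  L0  bus=[BusRd]  L0: P0=I P1=I P2=E  mem[L0]=30
4. P2: load  L5  bus=[BusRd]  L5: P0=I P1=S P2=S  mem[L5]=10
5. P0: store L0 := 90  bus=[BusRdX]  L0: P0=M P1=I P2=I  mem[L0]=30
6. P0: store L5 := 83  bus=[BusRdX]  L5: P0=M P1=I P2=I  mem[L5]=10
7. P1: load  L5  bus=[BusRd,Flush]  L5: P0=S P1=S P2=I  mem[L5]=83
8. P1: store L6 := 81  bus=[BusRdX]  L6: P0=I P1=M P2=I  mem[L6]=20
9. P1: store L2 := 66  bus=[BusRdX]  L2: P0=I P1=M P2=I  mem[L2]=70

bus = BusRd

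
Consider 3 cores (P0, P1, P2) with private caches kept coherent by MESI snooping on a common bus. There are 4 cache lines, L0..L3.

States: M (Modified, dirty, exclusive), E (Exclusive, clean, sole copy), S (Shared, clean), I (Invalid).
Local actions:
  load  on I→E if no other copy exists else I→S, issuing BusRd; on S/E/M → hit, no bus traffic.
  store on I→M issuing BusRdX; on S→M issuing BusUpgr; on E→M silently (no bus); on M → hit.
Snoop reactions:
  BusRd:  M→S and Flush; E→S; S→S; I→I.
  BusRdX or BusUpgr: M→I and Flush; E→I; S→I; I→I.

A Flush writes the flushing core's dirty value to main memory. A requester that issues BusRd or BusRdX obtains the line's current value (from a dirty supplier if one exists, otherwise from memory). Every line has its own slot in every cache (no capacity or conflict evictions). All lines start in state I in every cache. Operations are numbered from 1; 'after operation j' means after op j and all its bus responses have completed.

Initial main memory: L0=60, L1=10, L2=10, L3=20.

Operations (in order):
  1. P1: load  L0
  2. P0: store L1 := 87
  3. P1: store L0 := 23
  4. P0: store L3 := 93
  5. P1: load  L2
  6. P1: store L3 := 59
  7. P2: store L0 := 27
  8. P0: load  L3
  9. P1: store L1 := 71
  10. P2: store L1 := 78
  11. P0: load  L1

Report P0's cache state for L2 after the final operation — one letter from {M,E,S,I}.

state = I

1. P1: load  L0  bus=[BusRd]  L0: P0=I P1=E P2=I  mem[L0]=60
2. P0: store L1 := 87  bus=[BusRdX]  L1: P0=M P1=I P2=I  mem[L1]=10
3. P1: store L0 := 23  bus=[-]  L0: P0=I P1=M P2=I  mem[L0]=60
4. P0: store L3 := 93  bus=[BusRdX]  L3: P0=M P1=I P2=I  mem[L3]=20
5. P1: load  L2  bus=[BusRd]  L2: P0=I P1=E P2=I  mem[L2]=10
6. P1: store L3 := 59  bus=[BusRdX,Flush]  L3: P0=I P1=M P2=I  mem[L3]=93
7. P2: store L0 := 27  bus=[BusRdX,Flush]  L0: P0=I P1=I P2=M  mem[L0]=23
8. P0: load  L3  bus=[BusRd,Flush]  L3: P0=S P1=S P2=I  mem[L3]=59
9. P1: store L1 := 71  bus=[BusRdX,Flush]  L1: P0=I P1=M P2=I  mem[L1]=87
10. P2: store L1 := 78  bus=[BusRdX,Flush]  L1: P0=I P1=I P2=M  mem[L1]=71
11. P0: load  L1  bus=[BusRd,Flush]  L1: P0=S P1=I P2=S  mem[L1]=78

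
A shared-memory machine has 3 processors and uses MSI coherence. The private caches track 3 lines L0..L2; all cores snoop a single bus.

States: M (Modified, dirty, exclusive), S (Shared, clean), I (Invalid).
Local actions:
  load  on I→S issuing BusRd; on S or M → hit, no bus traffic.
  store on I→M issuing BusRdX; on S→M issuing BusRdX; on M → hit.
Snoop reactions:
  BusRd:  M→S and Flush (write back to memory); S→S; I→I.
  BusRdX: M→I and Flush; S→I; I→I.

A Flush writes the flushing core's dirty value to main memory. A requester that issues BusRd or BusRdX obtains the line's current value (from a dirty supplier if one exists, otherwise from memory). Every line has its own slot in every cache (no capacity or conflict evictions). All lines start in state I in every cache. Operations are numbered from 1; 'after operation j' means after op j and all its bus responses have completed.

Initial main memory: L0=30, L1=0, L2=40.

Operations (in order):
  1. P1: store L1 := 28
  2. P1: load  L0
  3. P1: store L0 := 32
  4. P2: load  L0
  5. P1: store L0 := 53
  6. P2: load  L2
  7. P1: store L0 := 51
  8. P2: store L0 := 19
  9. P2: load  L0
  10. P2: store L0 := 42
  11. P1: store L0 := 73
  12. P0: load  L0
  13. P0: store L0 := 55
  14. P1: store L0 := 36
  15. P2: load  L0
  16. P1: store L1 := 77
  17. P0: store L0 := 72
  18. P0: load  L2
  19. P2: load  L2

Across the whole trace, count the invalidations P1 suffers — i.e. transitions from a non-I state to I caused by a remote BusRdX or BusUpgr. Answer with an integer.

  op1 P1: store L1 := 28 → I/M/I on L1; bus BusRdX; mem=0
  op2 P1: load  L0 → I/S/I on L0; bus BusRd; mem=30
  op3 P1: store L0 := 32 → I/M/I on L0; bus BusRdX; mem=30
  op4 P2: load  L0 → I/S/S on L0; bus BusRd Flush; mem=32
  op5 P1: store L0 := 53 → I/M/I on L0; bus BusRdX; mem=32
  op6 P2: load  L2 → I/I/S on L2; bus BusRd; mem=40
  op7 P1: store L0 := 51 → I/M/I on L0; bus (none); mem=32
  op8 P2: store L0 := 19 → I/I/M on L0; bus BusRdX Flush; mem=51
  op9 P2: load  L0 → I/I/M on L0; bus (none); mem=51
  op10 P2: store L0 := 42 → I/I/M on L0; bus (none); mem=51
  op11 P1: store L0 := 73 → I/M/I on L0; bus BusRdX Flush; mem=42
  op12 P0: load  L0 → S/S/I on L0; bus BusRd Flush; mem=73
  op13 P0: store L0 := 55 → M/I/I on L0; bus BusRdX; mem=73
  op14 P1: store L0 := 36 → I/M/I on L0; bus BusRdX Flush; mem=55
  op15 P2: load  L0 → I/S/S on L0; bus BusRd Flush; mem=36
  op16 P1: store L1 := 77 → I/M/I on L1; bus (none); mem=0
  op17 P0: store L0 := 72 → M/I/I on L0; bus BusRdX; mem=36
  op18 P0: load  L2 → S/I/S on L2; bus BusRd; mem=40
  op19 P2: load  L2 → S/I/S on L2; bus (none); mem=40

invalidations = 3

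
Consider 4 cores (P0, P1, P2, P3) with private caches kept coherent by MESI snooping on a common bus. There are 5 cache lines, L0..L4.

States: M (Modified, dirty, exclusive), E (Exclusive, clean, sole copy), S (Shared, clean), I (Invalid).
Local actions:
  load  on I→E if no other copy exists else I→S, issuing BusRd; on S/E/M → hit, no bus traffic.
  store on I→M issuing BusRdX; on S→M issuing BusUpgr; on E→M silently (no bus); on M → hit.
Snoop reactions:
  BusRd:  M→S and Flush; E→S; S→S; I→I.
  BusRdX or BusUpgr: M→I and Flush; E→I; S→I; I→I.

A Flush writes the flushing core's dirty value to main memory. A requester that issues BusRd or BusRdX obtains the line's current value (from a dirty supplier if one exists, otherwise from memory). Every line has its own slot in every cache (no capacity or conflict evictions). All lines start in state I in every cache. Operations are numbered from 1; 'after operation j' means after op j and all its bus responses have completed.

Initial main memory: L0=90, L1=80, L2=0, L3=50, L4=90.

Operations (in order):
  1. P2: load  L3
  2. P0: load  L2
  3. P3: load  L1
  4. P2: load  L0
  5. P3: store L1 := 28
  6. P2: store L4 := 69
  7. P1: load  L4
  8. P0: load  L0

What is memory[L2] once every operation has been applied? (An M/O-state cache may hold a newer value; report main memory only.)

memory[L2] = 0

1. P2: load  L3  bus=[BusRd]  L3: P0=I P1=I P2=E P3=I  mem[L3]=50
2. P0: load  L2  bus=[BusRd]  L2: P0=E P1=I P2=I P3=I  mem[L2]=0
3. P3: load  L1  bus=[BusRd]  L1: P0=I P1=I P2=I P3=E  mem[L1]=80
4. P2: load  L0  bus=[BusRd]  L0: P0=I P1=I P2=E P3=I  mem[L0]=90
5. P3: store L1 := 28  bus=[-]  L1: P0=I P1=I P2=I P3=M  mem[L1]=80
6. P2: store L4 := 69  bus=[BusRdX]  L4: P0=I P1=I P2=M P3=I  mem[L4]=90
7. P1: load  L4  bus=[BusRd,Flush]  L4: P0=I P1=S P2=S P3=I  mem[L4]=69
8. P0: load  L0  bus=[BusRd]  L0: P0=S P1=I P2=S P3=I  mem[L0]=90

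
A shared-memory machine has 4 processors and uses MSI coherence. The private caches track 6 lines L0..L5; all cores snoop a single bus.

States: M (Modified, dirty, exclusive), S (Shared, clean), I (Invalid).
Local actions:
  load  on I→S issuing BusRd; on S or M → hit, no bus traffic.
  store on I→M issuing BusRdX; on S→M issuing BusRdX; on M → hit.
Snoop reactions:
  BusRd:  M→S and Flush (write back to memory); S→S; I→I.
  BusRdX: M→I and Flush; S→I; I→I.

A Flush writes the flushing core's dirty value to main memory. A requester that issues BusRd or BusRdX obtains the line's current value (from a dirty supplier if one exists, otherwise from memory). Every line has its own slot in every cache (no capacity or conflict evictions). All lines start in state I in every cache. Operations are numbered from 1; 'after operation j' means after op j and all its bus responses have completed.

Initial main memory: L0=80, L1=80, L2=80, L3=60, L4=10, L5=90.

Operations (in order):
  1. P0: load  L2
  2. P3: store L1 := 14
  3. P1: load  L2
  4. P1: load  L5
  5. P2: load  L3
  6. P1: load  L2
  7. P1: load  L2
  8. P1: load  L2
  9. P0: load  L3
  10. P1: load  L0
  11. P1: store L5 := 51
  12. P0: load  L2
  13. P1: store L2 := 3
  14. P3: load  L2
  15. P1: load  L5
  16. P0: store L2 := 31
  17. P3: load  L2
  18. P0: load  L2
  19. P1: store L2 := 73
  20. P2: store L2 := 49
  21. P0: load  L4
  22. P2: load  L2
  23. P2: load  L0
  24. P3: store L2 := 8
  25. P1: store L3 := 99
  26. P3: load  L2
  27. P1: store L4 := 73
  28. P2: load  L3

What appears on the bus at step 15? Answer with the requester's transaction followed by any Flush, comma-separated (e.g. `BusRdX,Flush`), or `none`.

  op1 P0: load  L2 → S/I/I/I on L2; bus BusRd; mem=80
  op2 P3: store L1 := 14 → I/I/I/M on L1; bus BusRdX; mem=80
  op3 P1: load  L2 → S/S/I/I on L2; bus BusRd; mem=80
  op4 P1: load  L5 → I/S/I/I on L5; bus BusRd; mem=90
  op5 P2: load  L3 → I/I/S/I on L3; bus BusRd; mem=60
  op6 P1: load  L2 → S/S/I/I on L2; bus (none); mem=80
  op7 P1: load  L2 → S/S/I/I on L2; bus (none); mem=80
  op8 P1: load  L2 → S/S/I/I on L2; bus (none); mem=80
  op9 P0: load  L3 → S/I/S/I on L3; bus BusRd; mem=60
  op10 P1: load  L0 → I/S/I/I on L0; bus BusRd; mem=80
  op11 P1: store L5 := 51 → I/M/I/I on L5; bus BusRdX; mem=90
  op12 P0: load  L2 → S/S/I/I on L2; bus (none); mem=80
  op13 P1: store L2 := 3 → I/M/I/I on L2; bus BusRdX; mem=80
  op14 P3: load  L2 → I/S/I/S on L2; bus BusRd Flush; mem=3
  op15 P1: load  L5 → I/M/I/I on L5; bus (none); mem=90
  op16 P0: store L2 := 31 → M/I/I/I on L2; bus BusRdX; mem=3
  op17 P3: load  L2 → S/I/I/S on L2; bus BusRd Flush; mem=31
  op18 P0: load  L2 → S/I/I/S on L2; bus (none); mem=31
  op19 P1: store L2 := 73 → I/M/I/I on L2; bus BusRdX; mem=31
  op20 P2: store L2 := 49 → I/I/M/I on L2; bus BusRdX Flush; mem=73
  op21 P0: load  L4 → S/I/I/I on L4; bus BusRd; mem=10
  op22 P2: load  L2 → I/I/M/I on L2; bus (none); mem=73
  op23 P2: load  L0 → I/S/S/I on L0; bus BusRd; mem=80
  op24 P3: store L2 := 8 → I/I/I/M on L2; bus BusRdX Flush; mem=49
  op25 P1: store L3 := 99 → I/M/I/I on L3; bus BusRdX; mem=60
  op26 P3: load  L2 → I/I/I/M on L2; bus (none); mem=49
  op27 P1: store L4 := 73 → I/M/I/I on L4; bus BusRdX; mem=10
  op28 P2: load  L3 → I/S/S/I on L3; bus BusRd Flush; mem=99

bus = none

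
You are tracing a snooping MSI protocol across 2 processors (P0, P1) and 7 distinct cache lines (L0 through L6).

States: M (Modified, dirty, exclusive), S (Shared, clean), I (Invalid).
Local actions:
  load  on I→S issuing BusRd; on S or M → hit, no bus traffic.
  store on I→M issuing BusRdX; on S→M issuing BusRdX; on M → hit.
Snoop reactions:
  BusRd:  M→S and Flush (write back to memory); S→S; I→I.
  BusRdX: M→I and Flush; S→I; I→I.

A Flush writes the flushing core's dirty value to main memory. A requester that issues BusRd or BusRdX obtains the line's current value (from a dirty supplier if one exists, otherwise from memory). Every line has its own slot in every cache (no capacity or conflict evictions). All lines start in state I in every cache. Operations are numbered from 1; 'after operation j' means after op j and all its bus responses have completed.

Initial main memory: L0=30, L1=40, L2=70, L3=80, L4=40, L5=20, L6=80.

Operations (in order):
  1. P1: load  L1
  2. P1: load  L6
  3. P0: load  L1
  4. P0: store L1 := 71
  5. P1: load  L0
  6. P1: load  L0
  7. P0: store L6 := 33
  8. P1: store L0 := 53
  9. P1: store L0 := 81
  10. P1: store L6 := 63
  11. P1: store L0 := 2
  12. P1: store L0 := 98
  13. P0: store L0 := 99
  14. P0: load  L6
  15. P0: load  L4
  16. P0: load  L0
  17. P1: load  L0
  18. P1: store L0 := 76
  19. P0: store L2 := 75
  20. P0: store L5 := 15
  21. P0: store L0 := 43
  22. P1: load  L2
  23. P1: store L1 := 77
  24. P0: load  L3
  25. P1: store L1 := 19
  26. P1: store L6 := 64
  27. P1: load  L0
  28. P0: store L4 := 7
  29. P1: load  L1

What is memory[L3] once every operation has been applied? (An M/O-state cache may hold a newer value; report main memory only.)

step 1: P1: load  L1  ⟶  IS  (L1)  txn=BusRd  M[L1]=40
step 2: P1: load  L6  ⟶  IS  (L6)  txn=BusRd  M[L6]=80
step 3: P0: load  L1  ⟶  SS  (L1)  txn=BusRd  M[L1]=40
step 4: P0: store L1 := 71  ⟶  MI  (L1)  txn=BusRdX  M[L1]=40
step 5: P1: load  L0  ⟶  IS  (L0)  txn=BusRd  M[L0]=30
step 6: P1: load  L0  ⟶  IS  (L0)  txn=∅  M[L0]=30
step 7: P0: store L6 := 33  ⟶  MI  (L6)  txn=BusRdX  M[L6]=80
step 8: P1: store L0 := 53  ⟶  IM  (L0)  txn=BusRdX  M[L0]=30
step 9: P1: store L0 := 81  ⟶  IM  (L0)  txn=∅  M[L0]=30
step 10: P1: store L6 := 63  ⟶  IM  (L6)  txn=BusRdX+Flush  M[L6]=33
step 11: P1: store L0 := 2  ⟶  IM  (L0)  txn=∅  M[L0]=30
step 12: P1: store L0 := 98  ⟶  IM  (L0)  txn=∅  M[L0]=30
step 13: P0: store L0 := 99  ⟶  MI  (L0)  txn=BusRdX+Flush  M[L0]=98
step 14: P0: load  L6  ⟶  SS  (L6)  txn=BusRd+Flush  M[L6]=63
step 15: P0: load  L4  ⟶  SI  (L4)  txn=BusRd  M[L4]=40
step 16: P0: load  L0  ⟶  MI  (L0)  txn=∅  M[L0]=98
step 17: P1: load  L0  ⟶  SS  (L0)  txn=BusRd+Flush  M[L0]=99
step 18: P1: store L0 := 76  ⟶  IM  (L0)  txn=BusRdX  M[L0]=99
step 19: P0: store L2 := 75  ⟶  MI  (L2)  txn=BusRdX  M[L2]=70
step 20: P0: store L5 := 15  ⟶  MI  (L5)  txn=BusRdX  M[L5]=20
step 21: P0: store L0 := 43  ⟶  MI  (L0)  txn=BusRdX+Flush  M[L0]=76
step 22: P1: load  L2  ⟶  SS  (L2)  txn=BusRd+Flush  M[L2]=75
step 23: P1: store L1 := 77  ⟶  IM  (L1)  txn=BusRdX+Flush  M[L1]=71
step 24: P0: load  L3  ⟶  SI  (L3)  txn=BusRd  M[L3]=80
step 25: P1: store L1 := 19  ⟶  IM  (L1)  txn=∅  M[L1]=71
step 26: P1: store L6 := 64  ⟶  IM  (L6)  txn=BusRdX  M[L6]=63
step 27: P1: load  L0  ⟶  SS  (L0)  txn=BusRd+Flush  M[L0]=43
step 28: P0: store L4 := 7  ⟶  MI  (L4)  txn=BusRdX  M[L4]=40
step 29: P1: load  L1  ⟶  IM  (L1)  txn=∅  M[L1]=71

memory[L3] = 80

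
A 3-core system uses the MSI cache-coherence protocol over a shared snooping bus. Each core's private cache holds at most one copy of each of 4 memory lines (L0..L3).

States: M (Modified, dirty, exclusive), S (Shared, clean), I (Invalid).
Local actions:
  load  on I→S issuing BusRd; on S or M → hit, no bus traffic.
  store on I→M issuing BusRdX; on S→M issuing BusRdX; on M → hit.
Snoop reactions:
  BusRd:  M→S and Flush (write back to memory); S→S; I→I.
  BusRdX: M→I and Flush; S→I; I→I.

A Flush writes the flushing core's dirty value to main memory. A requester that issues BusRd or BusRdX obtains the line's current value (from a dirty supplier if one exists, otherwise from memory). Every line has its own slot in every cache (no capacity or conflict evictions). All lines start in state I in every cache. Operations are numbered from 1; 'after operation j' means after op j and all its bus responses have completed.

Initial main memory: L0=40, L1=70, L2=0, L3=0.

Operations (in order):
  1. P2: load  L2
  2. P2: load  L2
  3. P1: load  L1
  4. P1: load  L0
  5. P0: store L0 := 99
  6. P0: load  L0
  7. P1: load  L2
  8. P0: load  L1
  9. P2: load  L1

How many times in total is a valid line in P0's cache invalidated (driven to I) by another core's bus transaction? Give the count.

step 1: P2: load  L2  ⟶  IIS  (L2)  txn=BusRd  M[L2]=0
step 2: P2: load  L2  ⟶  IIS  (L2)  txn=∅  M[L2]=0
step 3: P1: load  L1  ⟶  ISI  (L1)  txn=BusRd  M[L1]=70
step 4: P1: load  L0  ⟶  ISI  (L0)  txn=BusRd  M[L0]=40
step 5: P0: store L0 := 99  ⟶  MII  (L0)  txn=BusRdX  M[L0]=40
step 6: P0: load  L0  ⟶  MII  (L0)  txn=∅  M[L0]=40
step 7: P1: load  L2  ⟶  ISS  (L2)  txn=BusRd  M[L2]=0
step 8: P0: load  L1  ⟶  SSI  (L1)  txn=BusRd  M[L1]=70
step 9: P2: load  L1  ⟶  SSS  (L1)  txn=BusRd  M[L1]=70

invalidations = 0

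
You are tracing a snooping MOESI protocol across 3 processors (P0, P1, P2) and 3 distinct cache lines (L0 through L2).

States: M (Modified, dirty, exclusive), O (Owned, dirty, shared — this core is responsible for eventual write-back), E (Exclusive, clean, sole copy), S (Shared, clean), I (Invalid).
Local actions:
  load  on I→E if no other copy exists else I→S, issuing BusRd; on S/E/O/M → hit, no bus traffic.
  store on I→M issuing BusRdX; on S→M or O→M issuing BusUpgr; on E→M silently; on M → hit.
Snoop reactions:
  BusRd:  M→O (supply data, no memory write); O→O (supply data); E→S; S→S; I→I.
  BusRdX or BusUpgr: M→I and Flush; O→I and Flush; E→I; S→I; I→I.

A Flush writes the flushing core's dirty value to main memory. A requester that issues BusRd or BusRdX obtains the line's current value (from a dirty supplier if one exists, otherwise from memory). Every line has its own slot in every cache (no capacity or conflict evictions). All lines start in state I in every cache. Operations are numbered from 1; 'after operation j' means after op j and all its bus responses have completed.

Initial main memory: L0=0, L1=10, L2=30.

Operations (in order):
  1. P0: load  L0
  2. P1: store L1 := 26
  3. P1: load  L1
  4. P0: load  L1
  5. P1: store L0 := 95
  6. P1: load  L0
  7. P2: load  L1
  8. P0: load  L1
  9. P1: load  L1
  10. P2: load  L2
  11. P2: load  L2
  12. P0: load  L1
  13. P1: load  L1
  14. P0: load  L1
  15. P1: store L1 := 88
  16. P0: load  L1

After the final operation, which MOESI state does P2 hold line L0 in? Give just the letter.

step 1: P0: load  L0  ⟶  EII  (L0)  txn=BusRd  M[L0]=0
step 2: P1: store L1 := 26  ⟶  IMI  (L1)  txn=BusRdX  M[L1]=10
step 3: P1: load  L1  ⟶  IMI  (L1)  txn=∅  M[L1]=10
step 4: P0: load  L1  ⟶  SOI  (L1)  txn=BusRd  M[L1]=10
step 5: P1: store L0 := 95  ⟶  IMI  (L0)  txn=BusRdX  M[L0]=0
step 6: P1: load  L0  ⟶  IMI  (L0)  txn=∅  M[L0]=0
step 7: P2: load  L1  ⟶  SOS  (L1)  txn=BusRd  M[L1]=10
step 8: P0: load  L1  ⟶  SOS  (L1)  txn=∅  M[L1]=10
step 9: P1: load  L1  ⟶  SOS  (L1)  txn=∅  M[L1]=10
step 10: P2: load  L2  ⟶  IIE  (L2)  txn=BusRd  M[L2]=30
step 11: P2: load  L2  ⟶  IIE  (L2)  txn=∅  M[L2]=30
step 12: P0: load  L1  ⟶  SOS  (L1)  txn=∅  M[L1]=10
step 13: P1: load  L1  ⟶  SOS  (L1)  txn=∅  M[L1]=10
step 14: P0: load  L1  ⟶  SOS  (L1)  txn=∅  M[L1]=10
step 15: P1: store L1 := 88  ⟶  IMI  (L1)  txn=BusUpgr  M[L1]=10
step 16: P0: load  L1  ⟶  SOI  (L1)  txn=BusRd  M[L1]=10

state = I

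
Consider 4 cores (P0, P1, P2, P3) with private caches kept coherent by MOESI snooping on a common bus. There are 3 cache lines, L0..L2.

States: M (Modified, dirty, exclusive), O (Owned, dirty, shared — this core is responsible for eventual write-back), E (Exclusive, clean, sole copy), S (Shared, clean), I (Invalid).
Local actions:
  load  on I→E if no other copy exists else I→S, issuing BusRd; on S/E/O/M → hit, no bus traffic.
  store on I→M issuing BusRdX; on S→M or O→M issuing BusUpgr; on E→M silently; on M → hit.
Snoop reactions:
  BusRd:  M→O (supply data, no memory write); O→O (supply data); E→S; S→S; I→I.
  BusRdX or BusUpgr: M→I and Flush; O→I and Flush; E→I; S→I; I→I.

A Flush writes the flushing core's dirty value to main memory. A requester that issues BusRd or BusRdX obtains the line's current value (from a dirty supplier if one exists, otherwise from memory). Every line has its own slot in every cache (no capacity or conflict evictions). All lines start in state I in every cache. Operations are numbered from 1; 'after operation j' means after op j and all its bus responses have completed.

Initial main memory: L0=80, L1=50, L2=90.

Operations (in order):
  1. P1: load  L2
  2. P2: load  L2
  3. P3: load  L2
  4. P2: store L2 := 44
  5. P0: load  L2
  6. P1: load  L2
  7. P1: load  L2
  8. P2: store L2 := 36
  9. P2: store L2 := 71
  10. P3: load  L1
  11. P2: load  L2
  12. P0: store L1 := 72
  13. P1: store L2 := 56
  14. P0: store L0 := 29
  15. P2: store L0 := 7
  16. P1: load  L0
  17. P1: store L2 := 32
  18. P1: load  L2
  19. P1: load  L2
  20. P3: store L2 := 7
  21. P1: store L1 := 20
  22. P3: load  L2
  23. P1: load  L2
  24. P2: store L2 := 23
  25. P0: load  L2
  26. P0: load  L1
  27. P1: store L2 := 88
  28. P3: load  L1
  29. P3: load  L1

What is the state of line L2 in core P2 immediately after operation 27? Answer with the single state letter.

state = I

  op1 P1: load  L2 → I/E/I/I on L2; bus BusRd; mem=90
  op2 P2: load  L2 → I/S/S/I on L2; bus BusRd; mem=90
  op3 P3: load  L2 → I/S/S/S on L2; bus BusRd; mem=90
  op4 P2: store L2 := 44 → I/I/M/I on L2; bus BusUpgr; mem=90
  op5 P0: load  L2 → S/I/O/I on L2; bus BusRd; mem=90
  op6 P1: load  L2 → S/S/O/I on L2; bus BusRd; mem=90
  op7 P1: load  L2 → S/S/O/I on L2; bus (none); mem=90
  op8 P2: store L2 := 36 → I/I/M/I on L2; bus BusUpgr; mem=90
  op9 P2: store L2 := 71 → I/I/M/I on L2; bus (none); mem=90
  op10 P3: load  L1 → I/I/I/E on L1; bus BusRd; mem=50
  op11 P2: load  L2 → I/I/M/I on L2; bus (none); mem=90
  op12 P0: store L1 := 72 → M/I/I/I on L1; bus BusRdX; mem=50
  op13 P1: store L2 := 56 → I/M/I/I on L2; bus BusRdX Flush; mem=71
  op14 P0: store L0 := 29 → M/I/I/I on L0; bus BusRdX; mem=80
  op15 P2: store L0 := 7 → I/I/M/I on L0; bus BusRdX Flush; mem=29
  op16 P1: load  L0 → I/S/O/I on L0; bus BusRd; mem=29
  op17 P1: store L2 := 32 → I/M/I/I on L2; bus (none); mem=71
  op18 P1: load  L2 → I/M/I/I on L2; bus (none); mem=71
  op19 P1: load  L2 → I/M/I/I on L2; bus (none); mem=71
  op20 P3: store L2 := 7 → I/I/I/M on L2; bus BusRdX Flush; mem=32
  op21 P1: store L1 := 20 → I/M/I/I on L1; bus BusRdX Flush; mem=72
  op22 P3: load  L2 → I/I/I/M on L2; bus (none); mem=32
  op23 P1: load  L2 → I/S/I/O on L2; bus BusRd; mem=32
  op24 P2: store L2 := 23 → I/I/M/I on L2; bus BusRdX Flush; mem=7
  op25 P0: load  L2 → S/I/O/I on L2; bus BusRd; mem=7
  op26 P0: load  L1 → S/O/I/I on L1; bus BusRd; mem=72
  op27 P1: store L2 := 88 → I/M/I/I on L2; bus BusRdX Flush; mem=23
  op28 P3: load  L1 → S/O/I/S on L1; bus BusRd; mem=72
  op29 P3: load  L1 → S/O/I/S on L1; bus (none); mem=72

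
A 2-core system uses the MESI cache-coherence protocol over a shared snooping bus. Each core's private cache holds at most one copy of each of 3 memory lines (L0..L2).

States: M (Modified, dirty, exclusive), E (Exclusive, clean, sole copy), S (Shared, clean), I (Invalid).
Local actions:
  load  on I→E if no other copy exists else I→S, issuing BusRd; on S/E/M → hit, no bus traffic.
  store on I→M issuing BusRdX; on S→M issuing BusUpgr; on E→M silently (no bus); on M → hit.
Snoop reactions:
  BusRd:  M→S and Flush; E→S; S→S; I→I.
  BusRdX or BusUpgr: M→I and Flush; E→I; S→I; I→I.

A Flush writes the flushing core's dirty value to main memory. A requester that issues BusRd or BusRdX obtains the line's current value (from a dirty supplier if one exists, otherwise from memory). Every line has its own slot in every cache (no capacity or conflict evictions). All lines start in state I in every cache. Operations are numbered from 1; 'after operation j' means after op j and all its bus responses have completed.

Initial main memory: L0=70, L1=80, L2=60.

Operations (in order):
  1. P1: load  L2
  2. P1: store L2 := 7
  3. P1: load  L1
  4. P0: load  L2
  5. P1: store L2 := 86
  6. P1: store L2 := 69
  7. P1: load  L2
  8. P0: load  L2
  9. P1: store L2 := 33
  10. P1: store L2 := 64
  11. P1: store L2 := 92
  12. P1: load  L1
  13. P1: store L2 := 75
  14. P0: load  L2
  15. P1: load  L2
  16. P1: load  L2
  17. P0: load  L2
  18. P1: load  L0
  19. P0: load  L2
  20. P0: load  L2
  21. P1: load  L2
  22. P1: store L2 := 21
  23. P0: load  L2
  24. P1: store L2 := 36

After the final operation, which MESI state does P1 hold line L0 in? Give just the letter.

state = E

step 1: P1: load  L2  ⟶  IE  (L2)  txn=BusRd  M[L2]=60
step 2: P1: store L2 := 7  ⟶  IM  (L2)  txn=∅  M[L2]=60
step 3: P1: load  L1  ⟶  IE  (L1)  txn=BusRd  M[L1]=80
step 4: P0: load  L2  ⟶  SS  (L2)  txn=BusRd+Flush  M[L2]=7
step 5: P1: store L2 := 86  ⟶  IM  (L2)  txn=BusUpgr  M[L2]=7
step 6: P1: store L2 := 69  ⟶  IM  (L2)  txn=∅  M[L2]=7
step 7: P1: load  L2  ⟶  IM  (L2)  txn=∅  M[L2]=7
step 8: P0: load  L2  ⟶  SS  (L2)  txn=BusRd+Flush  M[L2]=69
step 9: P1: store L2 := 33  ⟶  IM  (L2)  txn=BusUpgr  M[L2]=69
step 10: P1: store L2 := 64  ⟶  IM  (L2)  txn=∅  M[L2]=69
step 11: P1: store L2 := 92  ⟶  IM  (L2)  txn=∅  M[L2]=69
step 12: P1: load  L1  ⟶  IE  (L1)  txn=∅  M[L1]=80
step 13: P1: store L2 := 75  ⟶  IM  (L2)  txn=∅  M[L2]=69
step 14: P0: load  L2  ⟶  SS  (L2)  txn=BusRd+Flush  M[L2]=75
step 15: P1: load  L2  ⟶  SS  (L2)  txn=∅  M[L2]=75
step 16: P1: load  L2  ⟶  SS  (L2)  txn=∅  M[L2]=75
step 17: P0: load  L2  ⟶  SS  (L2)  txn=∅  M[L2]=75
step 18: P1: load  L0  ⟶  IE  (L0)  txn=BusRd  M[L0]=70
step 19: P0: load  L2  ⟶  SS  (L2)  txn=∅  M[L2]=75
step 20: P0: load  L2  ⟶  SS  (L2)  txn=∅  M[L2]=75
step 21: P1: load  L2  ⟶  SS  (L2)  txn=∅  M[L2]=75
step 22: P1: store L2 := 21  ⟶  IM  (L2)  txn=BusUpgr  M[L2]=75
step 23: P0: load  L2  ⟶  SS  (L2)  txn=BusRd+Flush  M[L2]=21
step 24: P1: store L2 := 36  ⟶  IM  (L2)  txn=BusUpgr  M[L2]=21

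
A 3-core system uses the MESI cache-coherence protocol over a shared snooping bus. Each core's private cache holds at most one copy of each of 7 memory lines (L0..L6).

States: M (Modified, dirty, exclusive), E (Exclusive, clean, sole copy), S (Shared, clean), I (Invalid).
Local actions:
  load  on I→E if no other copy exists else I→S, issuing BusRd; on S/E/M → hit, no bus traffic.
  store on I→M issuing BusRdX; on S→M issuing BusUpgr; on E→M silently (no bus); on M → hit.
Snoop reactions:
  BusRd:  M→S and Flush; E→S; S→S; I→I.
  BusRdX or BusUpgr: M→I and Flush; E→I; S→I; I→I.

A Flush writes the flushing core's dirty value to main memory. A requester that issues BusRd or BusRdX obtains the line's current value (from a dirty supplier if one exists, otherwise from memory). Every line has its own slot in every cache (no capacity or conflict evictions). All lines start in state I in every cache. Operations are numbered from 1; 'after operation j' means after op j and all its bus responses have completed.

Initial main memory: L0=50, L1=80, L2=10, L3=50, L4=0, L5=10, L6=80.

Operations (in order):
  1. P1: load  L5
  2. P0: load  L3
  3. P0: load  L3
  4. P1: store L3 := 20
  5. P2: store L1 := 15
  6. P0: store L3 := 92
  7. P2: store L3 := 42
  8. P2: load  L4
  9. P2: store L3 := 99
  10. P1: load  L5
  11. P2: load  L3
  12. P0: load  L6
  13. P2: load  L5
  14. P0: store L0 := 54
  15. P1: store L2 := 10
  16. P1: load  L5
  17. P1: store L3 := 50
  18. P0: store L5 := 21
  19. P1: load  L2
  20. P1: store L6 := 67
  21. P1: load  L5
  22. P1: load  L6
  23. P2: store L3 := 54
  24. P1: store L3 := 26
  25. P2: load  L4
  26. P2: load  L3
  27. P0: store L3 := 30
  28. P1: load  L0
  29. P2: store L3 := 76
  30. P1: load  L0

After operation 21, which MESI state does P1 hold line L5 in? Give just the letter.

state = S

  op1 P1: load  L5 → I/E/I on L5; bus BusRd; mem=10
  op2 P0: load  L3 → E/I/I on L3; bus BusRd; mem=50
  op3 P0: load  L3 → E/I/I on L3; bus (none); mem=50
  op4 P1: store L3 := 20 → I/M/I on L3; bus BusRdX; mem=50
  op5 P2: store L1 := 15 → I/I/M on L1; bus BusRdX; mem=80
  op6 P0: store L3 := 92 → M/I/I on L3; bus BusRdX Flush; mem=20
  op7 P2: store L3 := 42 → I/I/M on L3; bus BusRdX Flush; mem=92
  op8 P2: load  L4 → I/I/E on L4; bus BusRd; mem=0
  op9 P2: store L3 := 99 → I/I/M on L3; bus (none); mem=92
  op10 P1: load  L5 → I/E/I on L5; bus (none); mem=10
  op11 P2: load  L3 → I/I/M on L3; bus (none); mem=92
  op12 P0: load  L6 → E/I/I on L6; bus BusRd; mem=80
  op13 P2: load  L5 → I/S/S on L5; bus BusRd; mem=10
  op14 P0: store L0 := 54 → M/I/I on L0; bus BusRdX; mem=50
  op15 P1: store L2 := 10 → I/M/I on L2; bus BusRdX; mem=10
  op16 P1: load  L5 → I/S/S on L5; bus (none); mem=10
  op17 P1: store L3 := 50 → I/M/I on L3; bus BusRdX Flush; mem=99
  op18 P0: store L5 := 21 → M/I/I on L5; bus BusRdX; mem=10
  op19 P1: load  L2 → I/M/I on L2; bus (none); mem=10
  op20 P1: store L6 := 67 → I/M/I on L6; bus BusRdX; mem=80
  op21 P1: load  L5 → S/S/I on L5; bus BusRd Flush; mem=21
  op22 P1: load  L6 → I/M/I on L6; bus (none); mem=80
  op23 P2: store L3 := 54 → I/I/M on L3; bus BusRdX Flush; mem=50
  op24 P1: store L3 := 26 → I/M/I on L3; bus BusRdX Flush; mem=54
  op25 P2: load  L4 → I/I/E on L4; bus (none); mem=0
  op26 P2: load  L3 → I/S/S on L3; bus BusRd Flush; mem=26
  op27 P0: store L3 := 30 → M/I/I on L3; bus BusRdX; mem=26
  op28 P1: load  L0 → S/S/I on L0; bus BusRd Flush; mem=54
  op29 P2: store L3 := 76 → I/I/M on L3; bus BusRdX Flush; mem=30
  op30 P1: load  L0 → S/S/I on L0; bus (none); mem=54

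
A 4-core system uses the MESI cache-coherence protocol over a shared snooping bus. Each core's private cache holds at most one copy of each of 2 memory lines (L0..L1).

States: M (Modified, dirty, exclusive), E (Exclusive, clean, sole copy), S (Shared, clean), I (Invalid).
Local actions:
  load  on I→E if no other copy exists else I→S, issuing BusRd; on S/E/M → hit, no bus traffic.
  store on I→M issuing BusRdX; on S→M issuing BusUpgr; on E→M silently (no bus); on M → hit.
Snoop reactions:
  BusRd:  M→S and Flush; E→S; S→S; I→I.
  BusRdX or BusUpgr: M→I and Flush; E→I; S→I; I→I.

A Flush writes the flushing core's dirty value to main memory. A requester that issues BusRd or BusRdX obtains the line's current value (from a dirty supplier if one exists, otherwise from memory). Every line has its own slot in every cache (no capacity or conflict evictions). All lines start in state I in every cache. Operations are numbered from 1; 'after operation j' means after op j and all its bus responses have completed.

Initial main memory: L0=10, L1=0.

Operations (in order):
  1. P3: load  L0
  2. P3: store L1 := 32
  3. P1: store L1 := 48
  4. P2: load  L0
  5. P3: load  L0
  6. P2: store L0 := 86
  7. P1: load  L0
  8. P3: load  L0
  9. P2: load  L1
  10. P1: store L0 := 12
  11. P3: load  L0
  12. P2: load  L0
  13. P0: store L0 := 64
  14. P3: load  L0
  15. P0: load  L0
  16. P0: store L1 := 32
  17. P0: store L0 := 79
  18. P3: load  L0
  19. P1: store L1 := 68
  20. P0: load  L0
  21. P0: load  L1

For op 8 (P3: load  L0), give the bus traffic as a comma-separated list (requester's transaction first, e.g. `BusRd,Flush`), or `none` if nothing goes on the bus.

bus = BusRd

step 1: P3: load  L0  ⟶  IIIE  (L0)  txn=BusRd  M[L0]=10
step 2: P3: store L1 := 32  ⟶  IIIM  (L1)  txn=BusRdX  M[L1]=0
step 3: P1: store L1 := 48  ⟶  IMII  (L1)  txn=BusRdX+Flush  M[L1]=32
step 4: P2: load  L0  ⟶  IISS  (L0)  txn=BusRd  M[L0]=10
step 5: P3: load  L0  ⟶  IISS  (L0)  txn=∅  M[L0]=10
step 6: P2: store L0 := 86  ⟶  IIMI  (L0)  txn=BusUpgr  M[L0]=10
step 7: P1: load  L0  ⟶  ISSI  (L0)  txn=BusRd+Flush  M[L0]=86
step 8: P3: load  L0  ⟶  ISSS  (L0)  txn=BusRd  M[L0]=86
step 9: P2: load  L1  ⟶  ISSI  (L1)  txn=BusRd+Flush  M[L1]=48
step 10: P1: store L0 := 12  ⟶  IMII  (L0)  txn=BusUpgr  M[L0]=86
step 11: P3: load  L0  ⟶  ISIS  (L0)  txn=BusRd+Flush  M[L0]=12
step 12: P2: load  L0  ⟶  ISSS  (L0)  txn=BusRd  M[L0]=12
step 13: P0: store L0 := 64  ⟶  MIII  (L0)  txn=BusRdX  M[L0]=12
step 14: P3: load  L0  ⟶  SIIS  (L0)  txn=BusRd+Flush  M[L0]=64
step 15: P0: load  L0  ⟶  SIIS  (L0)  txn=∅  M[L0]=64
step 16: P0: store L1 := 32  ⟶  MIII  (L1)  txn=BusRdX  M[L1]=48
step 17: P0: store L0 := 79  ⟶  MIII  (L0)  txn=BusUpgr  M[L0]=64
step 18: P3: load  L0  ⟶  SIIS  (L0)  txn=BusRd+Flush  M[L0]=79
step 19: P1: store L1 := 68  ⟶  IMII  (L1)  txn=BusRdX+Flush  M[L1]=32
step 20: P0: load  L0  ⟶  SIIS  (L0)  txn=∅  M[L0]=79
step 21: P0: load  L1  ⟶  SSII  (L1)  txn=BusRd+Flush  M[L1]=68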